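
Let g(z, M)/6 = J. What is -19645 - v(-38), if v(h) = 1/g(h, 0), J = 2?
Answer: -235741/12 ≈ -19645.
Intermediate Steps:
g(z, M) = 12 (g(z, M) = 6*2 = 12)
v(h) = 1/12
-19645 - v(-38) = -19645 - 1*1/12 = -19645 - 1/12 = -235741/12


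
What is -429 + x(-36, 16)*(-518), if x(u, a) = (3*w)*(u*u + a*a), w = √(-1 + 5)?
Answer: -4824045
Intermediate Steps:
w = 2 (w = √4 = 2)
x(u, a) = 6*a² + 6*u² (x(u, a) = (3*2)*(u*u + a*a) = 6*(u² + a²) = 6*(a² + u²) = 6*a² + 6*u²)
-429 + x(-36, 16)*(-518) = -429 + (6*16² + 6*(-36)²)*(-518) = -429 + (6*256 + 6*1296)*(-518) = -429 + (1536 + 7776)*(-518) = -429 + 9312*(-518) = -429 - 4823616 = -4824045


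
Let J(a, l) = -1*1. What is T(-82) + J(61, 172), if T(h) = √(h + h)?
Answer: -1 + 2*I*√41 ≈ -1.0 + 12.806*I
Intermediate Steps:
J(a, l) = -1
T(h) = √2*√h (T(h) = √(2*h) = √2*√h)
T(-82) + J(61, 172) = √2*√(-82) - 1 = √2*(I*√82) - 1 = 2*I*√41 - 1 = -1 + 2*I*√41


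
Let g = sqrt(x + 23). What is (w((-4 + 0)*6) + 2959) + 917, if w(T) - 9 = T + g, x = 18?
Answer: 3861 + sqrt(41) ≈ 3867.4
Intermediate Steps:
g = sqrt(41) (g = sqrt(18 + 23) = sqrt(41) ≈ 6.4031)
w(T) = 9 + T + sqrt(41) (w(T) = 9 + (T + sqrt(41)) = 9 + T + sqrt(41))
(w((-4 + 0)*6) + 2959) + 917 = ((9 + (-4 + 0)*6 + sqrt(41)) + 2959) + 917 = ((9 - 4*6 + sqrt(41)) + 2959) + 917 = ((9 - 24 + sqrt(41)) + 2959) + 917 = ((-15 + sqrt(41)) + 2959) + 917 = (2944 + sqrt(41)) + 917 = 3861 + sqrt(41)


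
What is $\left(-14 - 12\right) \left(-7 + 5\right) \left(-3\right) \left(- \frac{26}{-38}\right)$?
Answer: $- \frac{2028}{19} \approx -106.74$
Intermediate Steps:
$\left(-14 - 12\right) \left(-7 + 5\right) \left(-3\right) \left(- \frac{26}{-38}\right) = \left(-26\right) \left(-2\right) \left(-3\right) \left(\left(-26\right) \left(- \frac{1}{38}\right)\right) = 52 \left(-3\right) \frac{13}{19} = \left(-156\right) \frac{13}{19} = - \frac{2028}{19}$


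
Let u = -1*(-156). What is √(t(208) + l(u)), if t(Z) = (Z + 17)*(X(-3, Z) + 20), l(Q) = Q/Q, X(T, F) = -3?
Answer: √3826 ≈ 61.855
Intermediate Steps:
u = 156
l(Q) = 1
t(Z) = 289 + 17*Z (t(Z) = (Z + 17)*(-3 + 20) = (17 + Z)*17 = 289 + 17*Z)
√(t(208) + l(u)) = √((289 + 17*208) + 1) = √((289 + 3536) + 1) = √(3825 + 1) = √3826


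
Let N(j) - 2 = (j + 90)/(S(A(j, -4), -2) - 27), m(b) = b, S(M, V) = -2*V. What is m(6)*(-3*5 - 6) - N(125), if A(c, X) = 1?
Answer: -2729/23 ≈ -118.65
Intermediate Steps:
N(j) = -44/23 - j/23 (N(j) = 2 + (j + 90)/(-2*(-2) - 27) = 2 + (90 + j)/(4 - 27) = 2 + (90 + j)/(-23) = 2 + (90 + j)*(-1/23) = 2 + (-90/23 - j/23) = -44/23 - j/23)
m(6)*(-3*5 - 6) - N(125) = 6*(-3*5 - 6) - (-44/23 - 1/23*125) = 6*(-15 - 6) - (-44/23 - 125/23) = 6*(-21) - 1*(-169/23) = -126 + 169/23 = -2729/23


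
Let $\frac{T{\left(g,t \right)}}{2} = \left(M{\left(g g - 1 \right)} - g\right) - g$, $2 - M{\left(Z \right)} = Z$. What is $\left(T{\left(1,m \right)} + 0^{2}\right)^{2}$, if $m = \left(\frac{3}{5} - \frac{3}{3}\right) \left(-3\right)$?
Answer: $0$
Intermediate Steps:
$M{\left(Z \right)} = 2 - Z$
$m = \frac{6}{5}$ ($m = \left(3 \cdot \frac{1}{5} - 1\right) \left(-3\right) = \left(\frac{3}{5} - 1\right) \left(-3\right) = \left(- \frac{2}{5}\right) \left(-3\right) = \frac{6}{5} \approx 1.2$)
$T{\left(g,t \right)} = 6 - 4 g - 2 g^{2}$ ($T{\left(g,t \right)} = 2 \left(\left(\left(2 - \left(g g - 1\right)\right) - g\right) - g\right) = 2 \left(\left(\left(2 - \left(g^{2} - 1\right)\right) - g\right) - g\right) = 2 \left(\left(\left(2 - \left(-1 + g^{2}\right)\right) - g\right) - g\right) = 2 \left(\left(\left(3 - g^{2}\right) - g\right) - g\right) = 2 \left(\left(3 - g - g^{2}\right) - g\right) = 2 \left(3 - g^{2} - 2 g\right) = 6 - 4 g - 2 g^{2}$)
$\left(T{\left(1,m \right)} + 0^{2}\right)^{2} = \left(\left(6 - 4 - 2 \cdot 1^{2}\right) + 0^{2}\right)^{2} = \left(\left(6 - 4 - 2\right) + 0\right)^{2} = \left(0 + 0\right)^{2} = 0^{2} = 0$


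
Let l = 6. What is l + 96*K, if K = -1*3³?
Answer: -2586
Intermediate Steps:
K = -27 (K = -1*27 = -27)
l + 96*K = 6 + 96*(-27) = 6 - 2592 = -2586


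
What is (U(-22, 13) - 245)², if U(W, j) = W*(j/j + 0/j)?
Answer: 71289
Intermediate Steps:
U(W, j) = W (U(W, j) = W*(1 + 0) = W*1 = W)
(U(-22, 13) - 245)² = (-22 - 245)² = (-267)² = 71289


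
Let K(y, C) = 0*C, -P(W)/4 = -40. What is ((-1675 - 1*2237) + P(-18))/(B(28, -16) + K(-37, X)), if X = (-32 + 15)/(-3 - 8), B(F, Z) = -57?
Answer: 3752/57 ≈ 65.825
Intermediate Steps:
P(W) = 160 (P(W) = -4*(-40) = 160)
X = 17/11 (X = -17/(-11) = -17*(-1/11) = 17/11 ≈ 1.5455)
K(y, C) = 0
((-1675 - 1*2237) + P(-18))/(B(28, -16) + K(-37, X)) = ((-1675 - 1*2237) + 160)/(-57 + 0) = ((-1675 - 2237) + 160)/(-57) = (-3912 + 160)*(-1/57) = -3752*(-1/57) = 3752/57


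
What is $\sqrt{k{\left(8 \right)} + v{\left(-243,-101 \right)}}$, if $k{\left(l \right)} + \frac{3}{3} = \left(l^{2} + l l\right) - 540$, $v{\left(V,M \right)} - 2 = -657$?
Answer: $2 i \sqrt{267} \approx 32.68 i$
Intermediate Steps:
$v{\left(V,M \right)} = -655$ ($v{\left(V,M \right)} = 2 - 657 = -655$)
$k{\left(l \right)} = -541 + 2 l^{2}$ ($k{\left(l \right)} = -1 - \left(540 - l^{2} - l l\right) = -1 + \left(\left(l^{2} + l^{2}\right) - 540\right) = -1 + \left(2 l^{2} - 540\right) = -1 + \left(-540 + 2 l^{2}\right) = -541 + 2 l^{2}$)
$\sqrt{k{\left(8 \right)} + v{\left(-243,-101 \right)}} = \sqrt{\left(-541 + 2 \cdot 8^{2}\right) - 655} = \sqrt{\left(-541 + 2 \cdot 64\right) - 655} = \sqrt{\left(-541 + 128\right) - 655} = \sqrt{-413 - 655} = \sqrt{-1068} = 2 i \sqrt{267}$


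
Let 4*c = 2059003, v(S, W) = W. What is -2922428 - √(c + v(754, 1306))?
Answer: -2922428 - √2064227/2 ≈ -2.9231e+6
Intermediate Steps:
c = 2059003/4 (c = (¼)*2059003 = 2059003/4 ≈ 5.1475e+5)
-2922428 - √(c + v(754, 1306)) = -2922428 - √(2059003/4 + 1306) = -2922428 - √(2064227/4) = -2922428 - √2064227/2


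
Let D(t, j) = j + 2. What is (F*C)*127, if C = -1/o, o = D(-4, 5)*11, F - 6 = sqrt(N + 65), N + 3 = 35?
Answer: -762/77 - 127*sqrt(97)/77 ≈ -26.140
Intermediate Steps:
N = 32 (N = -3 + 35 = 32)
D(t, j) = 2 + j
F = 6 + sqrt(97) (F = 6 + sqrt(32 + 65) = 6 + sqrt(97) ≈ 15.849)
o = 77 (o = (2 + 5)*11 = 7*11 = 77)
C = -1/77 ≈ -0.012987
(F*C)*127 = ((6 + sqrt(97))*(-1/77))*127 = (-6/77 - sqrt(97)/77)*127 = -762/77 - 127*sqrt(97)/77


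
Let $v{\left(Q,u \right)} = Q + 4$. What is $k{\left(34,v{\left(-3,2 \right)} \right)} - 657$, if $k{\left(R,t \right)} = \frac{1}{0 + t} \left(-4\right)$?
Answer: $-661$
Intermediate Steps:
$v{\left(Q,u \right)} = 4 + Q$
$k{\left(R,t \right)} = - \frac{4}{t}$ ($k{\left(R,t \right)} = \frac{1}{t} \left(-4\right) = - \frac{4}{t}$)
$k{\left(34,v{\left(-3,2 \right)} \right)} - 657 = - \frac{4}{4 - 3} - 657 = - \frac{4}{1} - 657 = \left(-4\right) 1 - 657 = -4 - 657 = -661$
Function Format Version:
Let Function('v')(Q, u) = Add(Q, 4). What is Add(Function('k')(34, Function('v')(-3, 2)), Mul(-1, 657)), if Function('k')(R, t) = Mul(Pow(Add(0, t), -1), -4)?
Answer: -661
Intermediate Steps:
Function('v')(Q, u) = Add(4, Q)
Function('k')(R, t) = Mul(-4, Pow(t, -1)) (Function('k')(R, t) = Mul(Pow(t, -1), -4) = Mul(-4, Pow(t, -1)))
Add(Function('k')(34, Function('v')(-3, 2)), Mul(-1, 657)) = Add(Mul(-4, Pow(Add(4, -3), -1)), Mul(-1, 657)) = Add(Mul(-4, Pow(1, -1)), -657) = Add(Mul(-4, 1), -657) = Add(-4, -657) = -661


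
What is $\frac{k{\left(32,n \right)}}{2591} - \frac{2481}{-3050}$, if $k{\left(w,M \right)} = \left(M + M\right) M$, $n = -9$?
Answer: $\frac{6922371}{7902550} \approx 0.87597$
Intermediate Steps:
$k{\left(w,M \right)} = 2 M^{2}$ ($k{\left(w,M \right)} = 2 M M = 2 M^{2}$)
$\frac{k{\left(32,n \right)}}{2591} - \frac{2481}{-3050} = \frac{2 \left(-9\right)^{2}}{2591} - \frac{2481}{-3050} = 2 \cdot 81 \cdot \frac{1}{2591} - - \frac{2481}{3050} = 162 \cdot \frac{1}{2591} + \frac{2481}{3050} = \frac{162}{2591} + \frac{2481}{3050} = \frac{6922371}{7902550}$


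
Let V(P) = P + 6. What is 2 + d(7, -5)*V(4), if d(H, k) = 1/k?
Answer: 0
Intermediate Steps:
V(P) = 6 + P
2 + d(7, -5)*V(4) = 2 + (6 + 4)/(-5) = 2 - ⅕*10 = 2 - 2 = 0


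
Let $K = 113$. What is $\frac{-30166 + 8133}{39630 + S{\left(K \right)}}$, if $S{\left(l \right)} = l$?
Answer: $- \frac{2003}{3613} \approx -0.55439$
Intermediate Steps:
$\frac{-30166 + 8133}{39630 + S{\left(K \right)}} = \frac{-30166 + 8133}{39630 + 113} = - \frac{22033}{39743} = \left(-22033\right) \frac{1}{39743} = - \frac{2003}{3613}$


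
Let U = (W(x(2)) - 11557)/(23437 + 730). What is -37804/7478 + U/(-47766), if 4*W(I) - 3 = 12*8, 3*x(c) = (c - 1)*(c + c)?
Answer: -87278748114245/17264621949432 ≈ -5.0554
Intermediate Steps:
x(c) = 2*c*(-1 + c)/3 (x(c) = ((c - 1)*(c + c))/3 = ((-1 + c)*(2*c))/3 = (2*c*(-1 + c))/3 = 2*c*(-1 + c)/3)
W(I) = 99/4 (W(I) = ¾ + (12*8)/4 = ¾ + (¼)*96 = ¾ + 24 = 99/4)
U = -46129/96668 (U = (99/4 - 11557)/(23437 + 730) = -46129/4/24167 = -46129/4*1/24167 = -46129/96668 ≈ -0.47719)
-37804/7478 + U/(-47766) = -37804/7478 - 46129/96668/(-47766) = -37804*1/7478 - 46129/96668*(-1/47766) = -18902/3739 + 46129/4617443688 = -87278748114245/17264621949432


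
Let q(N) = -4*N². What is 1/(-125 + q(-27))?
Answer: -1/3041 ≈ -0.00032884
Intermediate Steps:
1/(-125 + q(-27)) = 1/(-125 - 4*(-27)²) = 1/(-125 - 4*729) = 1/(-125 - 2916) = 1/(-3041) = -1/3041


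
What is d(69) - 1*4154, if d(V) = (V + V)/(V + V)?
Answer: -4153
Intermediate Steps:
d(V) = 1 (d(V) = (2*V)/((2*V)) = (2*V)*(1/(2*V)) = 1)
d(69) - 1*4154 = 1 - 1*4154 = 1 - 4154 = -4153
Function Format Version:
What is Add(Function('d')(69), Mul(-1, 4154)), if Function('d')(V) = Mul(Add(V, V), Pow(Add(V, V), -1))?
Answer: -4153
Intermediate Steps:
Function('d')(V) = 1 (Function('d')(V) = Mul(Mul(2, V), Pow(Mul(2, V), -1)) = Mul(Mul(2, V), Mul(Rational(1, 2), Pow(V, -1))) = 1)
Add(Function('d')(69), Mul(-1, 4154)) = Add(1, Mul(-1, 4154)) = Add(1, -4154) = -4153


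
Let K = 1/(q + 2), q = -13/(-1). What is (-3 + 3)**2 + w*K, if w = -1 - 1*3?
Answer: -4/15 ≈ -0.26667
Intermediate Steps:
q = 13 (q = -13*(-1) = 13)
K = 1/15 (K = 1/(13 + 2) = 1/15 ≈ 0.066667)
w = -4 (w = -1 - 3 = -4)
(-3 + 3)**2 + w*K = (-3 + 3)**2 - 4*1/15 = 0**2 - 4/15 = 0 - 4/15 = -4/15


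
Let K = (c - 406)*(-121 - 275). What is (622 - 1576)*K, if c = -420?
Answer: -312049584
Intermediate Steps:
K = 327096 (K = (-420 - 406)*(-121 - 275) = -826*(-396) = 327096)
(622 - 1576)*K = (622 - 1576)*327096 = -954*327096 = -312049584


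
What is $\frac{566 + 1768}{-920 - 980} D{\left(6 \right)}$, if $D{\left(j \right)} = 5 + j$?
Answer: $- \frac{12837}{950} \approx -13.513$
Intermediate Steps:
$\frac{566 + 1768}{-920 - 980} D{\left(6 \right)} = \frac{566 + 1768}{-920 - 980} \left(5 + 6\right) = \frac{2334}{-920 - 980} \cdot 11 = \frac{2334}{-1900} \cdot 11 = 2334 \left(- \frac{1}{1900}\right) 11 = \left(- \frac{1167}{950}\right) 11 = - \frac{12837}{950}$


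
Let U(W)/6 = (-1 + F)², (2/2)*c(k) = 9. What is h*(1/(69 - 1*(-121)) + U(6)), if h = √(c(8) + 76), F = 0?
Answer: 1141*√85/190 ≈ 55.366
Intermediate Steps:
c(k) = 9
h = √85 (h = √(9 + 76) = √85 ≈ 9.2195)
U(W) = 6 (U(W) = 6*(-1 + 0)² = 6*(-1)² = 6*1 = 6)
h*(1/(69 - 1*(-121)) + U(6)) = √85*(1/(69 - 1*(-121)) + 6) = √85*(1/(69 + 121) + 6) = √85*(1/190 + 6) = √85*(1141/190) = 1141*√85/190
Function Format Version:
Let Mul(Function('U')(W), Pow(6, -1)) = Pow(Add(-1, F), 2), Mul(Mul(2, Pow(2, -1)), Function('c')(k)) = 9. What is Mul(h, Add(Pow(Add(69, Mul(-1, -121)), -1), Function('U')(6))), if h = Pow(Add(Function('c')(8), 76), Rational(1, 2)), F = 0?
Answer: Mul(Rational(1141, 190), Pow(85, Rational(1, 2))) ≈ 55.366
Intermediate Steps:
Function('c')(k) = 9
h = Pow(85, Rational(1, 2)) (h = Pow(Add(9, 76), Rational(1, 2)) = Pow(85, Rational(1, 2)) ≈ 9.2195)
Function('U')(W) = 6 (Function('U')(W) = Mul(6, Pow(Add(-1, 0), 2)) = Mul(6, Pow(-1, 2)) = Mul(6, 1) = 6)
Mul(h, Add(Pow(Add(69, Mul(-1, -121)), -1), Function('U')(6))) = Mul(Pow(85, Rational(1, 2)), Add(Pow(Add(69, Mul(-1, -121)), -1), 6)) = Mul(Pow(85, Rational(1, 2)), Add(Pow(Add(69, 121), -1), 6)) = Mul(Pow(85, Rational(1, 2)), Add(Pow(190, -1), 6)) = Mul(Pow(85, Rational(1, 2)), Add(Rational(1, 190), 6)) = Mul(Pow(85, Rational(1, 2)), Rational(1141, 190)) = Mul(Rational(1141, 190), Pow(85, Rational(1, 2)))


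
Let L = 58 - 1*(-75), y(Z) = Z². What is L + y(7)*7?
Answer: 476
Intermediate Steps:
L = 133 (L = 58 + 75 = 133)
L + y(7)*7 = 133 + 7²*7 = 133 + 49*7 = 133 + 343 = 476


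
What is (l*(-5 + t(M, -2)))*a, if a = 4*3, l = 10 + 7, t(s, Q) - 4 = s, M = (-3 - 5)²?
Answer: 12852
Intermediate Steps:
M = 64 (M = (-8)² = 64)
t(s, Q) = 4 + s
l = 17
a = 12
(l*(-5 + t(M, -2)))*a = (17*(-5 + (4 + 64)))*12 = (17*(-5 + 68))*12 = (17*63)*12 = 1071*12 = 12852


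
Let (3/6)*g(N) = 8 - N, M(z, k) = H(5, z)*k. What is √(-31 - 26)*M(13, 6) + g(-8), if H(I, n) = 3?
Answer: 32 + 18*I*√57 ≈ 32.0 + 135.9*I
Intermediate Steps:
M(z, k) = 3*k
g(N) = 16 - 2*N (g(N) = 2*(8 - N) = 16 - 2*N)
√(-31 - 26)*M(13, 6) + g(-8) = √(-31 - 26)*(3*6) + (16 - 2*(-8)) = √(-57)*18 + (16 + 16) = (I*√57)*18 + 32 = 18*I*√57 + 32 = 32 + 18*I*√57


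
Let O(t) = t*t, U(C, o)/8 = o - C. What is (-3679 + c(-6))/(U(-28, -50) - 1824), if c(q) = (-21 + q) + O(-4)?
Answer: 369/200 ≈ 1.8450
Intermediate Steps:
U(C, o) = -8*C + 8*o (U(C, o) = 8*(o - C) = -8*C + 8*o)
O(t) = t²
c(q) = -5 + q (c(q) = (-21 + q) + (-4)² = (-21 + q) + 16 = -5 + q)
(-3679 + c(-6))/(U(-28, -50) - 1824) = (-3679 + (-5 - 6))/((-8*(-28) + 8*(-50)) - 1824) = (-3679 - 11)/((224 - 400) - 1824) = -3690/(-176 - 1824) = -3690/(-2000) = -3690*(-1/2000) = 369/200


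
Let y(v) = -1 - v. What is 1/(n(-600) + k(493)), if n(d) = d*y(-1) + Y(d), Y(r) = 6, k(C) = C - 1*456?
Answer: 1/43 ≈ 0.023256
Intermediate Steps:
k(C) = -456 + C (k(C) = C - 456 = -456 + C)
n(d) = 6 (n(d) = d*(-1 - 1*(-1)) + 6 = d*(-1 + 1) + 6 = d*0 + 6 = 0 + 6 = 6)
1/(n(-600) + k(493)) = 1/(6 + (-456 + 493)) = 1/(6 + 37) = 1/43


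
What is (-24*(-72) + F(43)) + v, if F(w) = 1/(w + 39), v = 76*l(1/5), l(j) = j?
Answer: 714717/410 ≈ 1743.2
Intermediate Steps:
v = 76/5 ≈ 15.200
F(w) = 1/(39 + w)
(-24*(-72) + F(43)) + v = (-24*(-72) + 1/(39 + 43)) + 76/5 = (1728 + 1/82) + 76/5 = 141697/82 + 76/5 = 714717/410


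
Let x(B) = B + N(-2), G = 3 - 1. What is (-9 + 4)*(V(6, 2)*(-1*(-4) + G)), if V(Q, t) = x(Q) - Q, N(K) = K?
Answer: 60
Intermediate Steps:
G = 2
x(B) = -2 + B (x(B) = B - 2 = -2 + B)
V(Q, t) = -2 (V(Q, t) = (-2 + Q) - Q = -2)
(-9 + 4)*(V(6, 2)*(-1*(-4) + G)) = (-9 + 4)*(-2*(-1*(-4) + 2)) = -(-10)*(4 + 2) = -(-10)*6 = -5*(-12) = 60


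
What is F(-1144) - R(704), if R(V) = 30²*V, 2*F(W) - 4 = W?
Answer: -634170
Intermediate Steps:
F(W) = 2 + W/2
R(V) = 900*V
F(-1144) - R(704) = (2 + (½)*(-1144)) - 900*704 = (2 - 572) - 1*633600 = -570 - 633600 = -634170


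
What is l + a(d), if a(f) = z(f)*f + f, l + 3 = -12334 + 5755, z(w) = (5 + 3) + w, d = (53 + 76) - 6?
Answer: 9654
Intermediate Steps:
d = 123 (d = 129 - 6 = 123)
z(w) = 8 + w
l = -6582 (l = -3 + (-12334 + 5755) = -3 - 6579 = -6582)
a(f) = f + f*(8 + f) (a(f) = (8 + f)*f + f = f*(8 + f) + f = f + f*(8 + f))
l + a(d) = -6582 + 123*(9 + 123) = -6582 + 123*132 = -6582 + 16236 = 9654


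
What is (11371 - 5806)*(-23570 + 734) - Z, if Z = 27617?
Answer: -127109957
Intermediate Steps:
(11371 - 5806)*(-23570 + 734) - Z = (11371 - 5806)*(-23570 + 734) - 1*27617 = 5565*(-22836) - 27617 = -127082340 - 27617 = -127109957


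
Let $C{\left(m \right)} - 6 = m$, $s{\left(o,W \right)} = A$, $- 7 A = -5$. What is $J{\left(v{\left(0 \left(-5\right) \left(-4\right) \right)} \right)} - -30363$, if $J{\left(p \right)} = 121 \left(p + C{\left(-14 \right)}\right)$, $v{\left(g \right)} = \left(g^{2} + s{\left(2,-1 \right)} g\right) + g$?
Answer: $29395$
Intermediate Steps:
$A = \frac{5}{7}$ ($A = \left(- \frac{1}{7}\right) \left(-5\right) = \frac{5}{7} \approx 0.71429$)
$s{\left(o,W \right)} = \frac{5}{7}$
$C{\left(m \right)} = 6 + m$
$v{\left(g \right)} = g^{2} + \frac{12 g}{7}$ ($v{\left(g \right)} = \left(g^{2} + \frac{5 g}{7}\right) + g = g^{2} + \frac{12 g}{7}$)
$J{\left(p \right)} = -968 + 121 p$ ($J{\left(p \right)} = 121 \left(p + \left(6 - 14\right)\right) = 121 \left(p - 8\right) = 121 \left(-8 + p\right) = -968 + 121 p$)
$J{\left(v{\left(0 \left(-5\right) \left(-4\right) \right)} \right)} - -30363 = \left(-968 + 121 \frac{0 \left(-5\right) \left(-4\right) \left(12 + 7 \cdot 0 \left(-5\right) \left(-4\right)\right)}{7}\right) - -30363 = \left(-968 + 121 \frac{0 \left(-4\right) \left(12 + 7 \cdot 0 \left(-4\right)\right)}{7}\right) + 30363 = \left(-968 + 121 \cdot \frac{1}{7} \cdot 0 \left(12 + 7 \cdot 0\right)\right) + 30363 = \left(-968 + 121 \cdot \frac{1}{7} \cdot 0 \left(12 + 0\right)\right) + 30363 = \left(-968 + 121 \cdot \frac{1}{7} \cdot 0 \cdot 12\right) + 30363 = \left(-968 + 121 \cdot 0\right) + 30363 = \left(-968 + 0\right) + 30363 = -968 + 30363 = 29395$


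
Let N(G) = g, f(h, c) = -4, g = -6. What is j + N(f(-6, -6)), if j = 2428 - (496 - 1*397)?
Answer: 2323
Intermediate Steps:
N(G) = -6
j = 2329 (j = 2428 - (496 - 397) = 2428 - 1*99 = 2428 - 99 = 2329)
j + N(f(-6, -6)) = 2329 - 6 = 2323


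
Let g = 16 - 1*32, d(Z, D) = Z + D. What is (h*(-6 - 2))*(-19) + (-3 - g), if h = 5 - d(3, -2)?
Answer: 621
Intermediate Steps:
d(Z, D) = D + Z
h = 4 (h = 5 - (-2 + 3) = 5 - 1*1 = 5 - 1 = 4)
g = -16 (g = 16 - 32 = -16)
(h*(-6 - 2))*(-19) + (-3 - g) = (4*(-6 - 2))*(-19) + (-3 - 1*(-16)) = (4*(-8))*(-19) + (-3 + 16) = -32*(-19) + 13 = 608 + 13 = 621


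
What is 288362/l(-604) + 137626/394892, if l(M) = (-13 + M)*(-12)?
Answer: 7180676863/182736273 ≈ 39.295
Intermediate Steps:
l(M) = 156 - 12*M
288362/l(-604) + 137626/394892 = 288362/(156 - 12*(-604)) + 137626/394892 = 288362/(156 + 7248) + 137626*(1/394892) = 288362/7404 + 68813/197446 = 288362*(1/7404) + 68813/197446 = 144181/3702 + 68813/197446 = 7180676863/182736273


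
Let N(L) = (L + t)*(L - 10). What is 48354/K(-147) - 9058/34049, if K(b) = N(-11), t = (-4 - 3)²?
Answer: -275605605/4528517 ≈ -60.860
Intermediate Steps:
t = 49 (t = (-7)² = 49)
N(L) = (-10 + L)*(49 + L) (N(L) = (L + 49)*(L - 10) = (49 + L)*(-10 + L) = (-10 + L)*(49 + L))
K(b) = -798 (K(b) = -490 + (-11)² + 39*(-11) = -490 + 121 - 429 = -798)
48354/K(-147) - 9058/34049 = 48354/(-798) - 9058/34049 = 48354*(-1/798) - 9058*1/34049 = -8059/133 - 9058/34049 = -275605605/4528517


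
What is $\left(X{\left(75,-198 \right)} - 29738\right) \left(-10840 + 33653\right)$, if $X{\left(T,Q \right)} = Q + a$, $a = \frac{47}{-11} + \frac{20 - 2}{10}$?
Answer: $- \frac{37564250808}{55} \approx -6.8299 \cdot 10^{8}$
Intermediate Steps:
$a = - \frac{136}{55}$ ($a = 47 \left(- \frac{1}{11}\right) + 18 \cdot \frac{1}{10} = - \frac{47}{11} + \frac{9}{5} = - \frac{136}{55} \approx -2.4727$)
$X{\left(T,Q \right)} = - \frac{136}{55} + Q$ ($X{\left(T,Q \right)} = Q - \frac{136}{55} = - \frac{136}{55} + Q$)
$\left(X{\left(75,-198 \right)} - 29738\right) \left(-10840 + 33653\right) = \left(\left(- \frac{136}{55} - 198\right) - 29738\right) \left(-10840 + 33653\right) = \left(- \frac{11026}{55} - 29738\right) 22813 = \left(- \frac{1646616}{55}\right) 22813 = - \frac{37564250808}{55}$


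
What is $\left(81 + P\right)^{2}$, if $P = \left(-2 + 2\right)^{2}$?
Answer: $6561$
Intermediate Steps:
$P = 0$ ($P = 0^{2} = 0$)
$\left(81 + P\right)^{2} = \left(81 + 0\right)^{2} = 81^{2} = 6561$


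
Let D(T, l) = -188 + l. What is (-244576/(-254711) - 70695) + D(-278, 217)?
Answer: -17999162950/254711 ≈ -70665.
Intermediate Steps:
(-244576/(-254711) - 70695) + D(-278, 217) = (-244576/(-254711) - 70695) + (-188 + 217) = (-244576*(-1/254711) - 70695) + 29 = (244576/254711 - 70695) + 29 = -18006549569/254711 + 29 = -17999162950/254711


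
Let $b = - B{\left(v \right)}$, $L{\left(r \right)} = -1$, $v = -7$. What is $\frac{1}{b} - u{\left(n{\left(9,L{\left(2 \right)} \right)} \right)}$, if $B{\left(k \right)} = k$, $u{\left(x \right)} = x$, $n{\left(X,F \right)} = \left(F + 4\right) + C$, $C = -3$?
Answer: $\frac{1}{7} \approx 0.14286$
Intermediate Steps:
$n{\left(X,F \right)} = 1 + F$ ($n{\left(X,F \right)} = \left(F + 4\right) - 3 = \left(4 + F\right) - 3 = 1 + F$)
$b = 7$ ($b = \left(-1\right) \left(-7\right) = 7$)
$\frac{1}{b} - u{\left(n{\left(9,L{\left(2 \right)} \right)} \right)} = \frac{1}{7} - \left(1 - 1\right) = \frac{1}{7} - 0 = \frac{1}{7} + 0 = \frac{1}{7}$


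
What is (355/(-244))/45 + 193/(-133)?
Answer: -433271/292068 ≈ -1.4835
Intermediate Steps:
(355/(-244))/45 + 193/(-133) = (355*(-1/244))*(1/45) + 193*(-1/133) = -355/244*1/45 - 193/133 = -71/2196 - 193/133 = -433271/292068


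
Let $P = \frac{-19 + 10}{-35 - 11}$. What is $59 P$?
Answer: $\frac{531}{46} \approx 11.543$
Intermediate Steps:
$P = \frac{9}{46}$ ($P = - \frac{9}{-46} = \left(-9\right) \left(- \frac{1}{46}\right) = \frac{9}{46} \approx 0.19565$)
$59 P = 59 \cdot \frac{9}{46} = \frac{531}{46}$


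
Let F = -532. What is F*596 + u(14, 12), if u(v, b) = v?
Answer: -317058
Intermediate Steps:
F*596 + u(14, 12) = -532*596 + 14 = -317072 + 14 = -317058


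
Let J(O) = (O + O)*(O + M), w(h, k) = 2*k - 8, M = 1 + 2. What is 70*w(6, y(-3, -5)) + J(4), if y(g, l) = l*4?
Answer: -3304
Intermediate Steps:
y(g, l) = 4*l
M = 3
w(h, k) = -8 + 2*k
J(O) = 2*O*(3 + O) (J(O) = (O + O)*(O + 3) = (2*O)*(3 + O) = 2*O*(3 + O))
70*w(6, y(-3, -5)) + J(4) = 70*(-8 + 2*(4*(-5))) + 2*4*(3 + 4) = 70*(-8 + 2*(-20)) + 2*4*7 = 70*(-8 - 40) + 56 = 70*(-48) + 56 = -3360 + 56 = -3304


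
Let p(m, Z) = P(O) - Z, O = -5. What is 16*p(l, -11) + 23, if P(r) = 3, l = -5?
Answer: 247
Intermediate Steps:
p(m, Z) = 3 - Z
16*p(l, -11) + 23 = 16*(3 - 1*(-11)) + 23 = 16*(3 + 11) + 23 = 16*14 + 23 = 224 + 23 = 247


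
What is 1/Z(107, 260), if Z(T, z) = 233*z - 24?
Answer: 1/60556 ≈ 1.6514e-5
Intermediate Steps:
Z(T, z) = -24 + 233*z
1/Z(107, 260) = 1/(-24 + 233*260) = 1/(-24 + 60580) = 1/60556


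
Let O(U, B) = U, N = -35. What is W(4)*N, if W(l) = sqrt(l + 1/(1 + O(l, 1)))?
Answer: -7*sqrt(105) ≈ -71.729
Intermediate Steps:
W(l) = sqrt(l + 1/(1 + l))
W(4)*N = sqrt((1 + 4*(1 + 4))/(1 + 4))*(-35) = sqrt((1 + 4*5)/5)*(-35) = sqrt((1 + 20)/5)*(-35) = sqrt((1/5)*21)*(-35) = sqrt(21/5)*(-35) = (sqrt(105)/5)*(-35) = -7*sqrt(105)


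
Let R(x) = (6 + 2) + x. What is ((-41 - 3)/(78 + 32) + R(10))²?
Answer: 7744/25 ≈ 309.76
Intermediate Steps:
R(x) = 8 + x
((-41 - 3)/(78 + 32) + R(10))² = ((-41 - 3)/(78 + 32) + (8 + 10))² = (-44/110 + 18)² = (-44*1/110 + 18)² = (-⅖ + 18)² = (88/5)² = 7744/25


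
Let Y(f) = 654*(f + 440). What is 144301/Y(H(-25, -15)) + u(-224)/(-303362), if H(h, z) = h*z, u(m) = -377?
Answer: 10994096183/40423744905 ≈ 0.27197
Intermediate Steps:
Y(f) = 287760 + 654*f (Y(f) = 654*(440 + f) = 287760 + 654*f)
144301/Y(H(-25, -15)) + u(-224)/(-303362) = 144301/(287760 + 654*(-25*(-15))) - 377/(-303362) = 144301/(287760 + 654*375) - 377*(-1/303362) = 144301/(287760 + 245250) + 377/303362 = 144301/533010 + 377/303362 = 10994096183/40423744905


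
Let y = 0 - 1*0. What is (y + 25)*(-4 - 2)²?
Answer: 900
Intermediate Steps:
y = 0 (y = 0 + 0 = 0)
(y + 25)*(-4 - 2)² = (0 + 25)*(-4 - 2)² = 25*(-6)² = 25*36 = 900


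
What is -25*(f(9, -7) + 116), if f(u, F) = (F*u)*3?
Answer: 1825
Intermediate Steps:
f(u, F) = 3*F*u
-25*(f(9, -7) + 116) = -25*(3*(-7)*9 + 116) = -25*(-189 + 116) = -25*(-73) = 1825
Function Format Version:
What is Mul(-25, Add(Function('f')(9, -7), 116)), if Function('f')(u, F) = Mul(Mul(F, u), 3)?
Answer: 1825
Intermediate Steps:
Function('f')(u, F) = Mul(3, F, u)
Mul(-25, Add(Function('f')(9, -7), 116)) = Mul(-25, Add(Mul(3, -7, 9), 116)) = Mul(-25, Add(-189, 116)) = Mul(-25, -73) = 1825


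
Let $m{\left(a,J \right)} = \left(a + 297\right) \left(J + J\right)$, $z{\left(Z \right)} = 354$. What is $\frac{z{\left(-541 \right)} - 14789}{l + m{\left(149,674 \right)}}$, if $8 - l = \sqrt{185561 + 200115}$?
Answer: $- \frac{433927648}{18073014649} - \frac{2887 \sqrt{96419}}{36146029298} \approx -0.024035$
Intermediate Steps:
$l = 8 - 2 \sqrt{96419}$ ($l = 8 - \sqrt{185561 + 200115} = 8 - \sqrt{385676} = 8 - 2 \sqrt{96419} \approx -613.03$)
$m{\left(a,J \right)} = 2 J \left(297 + a\right)$ ($m{\left(a,J \right)} = \left(297 + a\right) 2 J = 2 J \left(297 + a\right)$)
$\frac{z{\left(-541 \right)} - 14789}{l + m{\left(149,674 \right)}} = \frac{354 - 14789}{\left(8 - 2 \sqrt{96419}\right) + 2 \cdot 674 \left(297 + 149\right)} = - \frac{14435}{\left(8 - 2 \sqrt{96419}\right) + 2 \cdot 674 \cdot 446} = - \frac{14435}{\left(8 - 2 \sqrt{96419}\right) + 601208} = - \frac{14435}{601216 - 2 \sqrt{96419}}$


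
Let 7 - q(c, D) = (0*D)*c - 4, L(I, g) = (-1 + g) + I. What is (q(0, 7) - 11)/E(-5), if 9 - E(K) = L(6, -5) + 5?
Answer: 0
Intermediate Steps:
L(I, g) = -1 + I + g
q(c, D) = 11 (q(c, D) = 7 - ((0*D)*c - 4) = 7 - (0*c - 4) = 7 - (0 - 4) = 7 - 1*(-4) = 7 + 4 = 11)
E(K) = 4 (E(K) = 9 - ((-1 + 6 - 5) + 5) = 9 - (0 + 5) = 9 - 1*5 = 9 - 5 = 4)
(q(0, 7) - 11)/E(-5) = (11 - 11)/4 = (¼)*0 = 0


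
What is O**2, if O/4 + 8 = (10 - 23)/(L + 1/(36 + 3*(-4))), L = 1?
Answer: 4194304/625 ≈ 6710.9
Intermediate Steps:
O = -2048/25 (O = -32 + 4*((10 - 23)/(1 + 1/(36 + 3*(-4)))) = -32 + 4*(-13/(1 + 1/(36 - 12))) = -32 + 4*(-13/(1 + 1/24)) = -32 + 4*(-13/25/24) = -32 + 4*(-13*24/25) = -32 + 4*(-312/25) = -32 - 1248/25 = -2048/25 ≈ -81.920)
O**2 = (-2048/25)**2 = 4194304/625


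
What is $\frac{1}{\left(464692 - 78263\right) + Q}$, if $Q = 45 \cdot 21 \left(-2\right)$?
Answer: $\frac{1}{384539} \approx 2.6005 \cdot 10^{-6}$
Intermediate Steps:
$Q = -1890$ ($Q = 945 \left(-2\right) = -1890$)
$\frac{1}{\left(464692 - 78263\right) + Q} = \frac{1}{\left(464692 - 78263\right) - 1890} = \frac{1}{386429 - 1890} = \frac{1}{384539}$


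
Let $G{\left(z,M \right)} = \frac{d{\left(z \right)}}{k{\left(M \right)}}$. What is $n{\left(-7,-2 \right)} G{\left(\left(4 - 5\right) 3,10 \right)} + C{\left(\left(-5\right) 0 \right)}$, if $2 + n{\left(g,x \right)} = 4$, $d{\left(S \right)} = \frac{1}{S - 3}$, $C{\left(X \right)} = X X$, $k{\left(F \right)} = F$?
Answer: $- \frac{1}{30} \approx -0.033333$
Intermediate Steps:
$C{\left(X \right)} = X^{2}$
$d{\left(S \right)} = \frac{1}{-3 + S}$
$n{\left(g,x \right)} = 2$ ($n{\left(g,x \right)} = -2 + 4 = 2$)
$G{\left(z,M \right)} = \frac{1}{M \left(-3 + z\right)}$ ($G{\left(z,M \right)} = \frac{1}{\left(-3 + z\right) M} = \frac{1}{M \left(-3 + z\right)}$)
$n{\left(-7,-2 \right)} G{\left(\left(4 - 5\right) 3,10 \right)} + C{\left(\left(-5\right) 0 \right)} = 2 \frac{1}{10 \left(-3 + \left(4 - 5\right) 3\right)} + \left(\left(-5\right) 0\right)^{2} = 2 \frac{1}{10 \left(-3 - 3\right)} + 0^{2} = 2 \frac{1}{10 \left(-3 - 3\right)} + 0 = 2 \frac{1}{10 \left(-6\right)} + 0 = 2 \cdot \frac{1}{10} \left(- \frac{1}{6}\right) + 0 = 2 \left(- \frac{1}{60}\right) + 0 = - \frac{1}{30} + 0 = - \frac{1}{30}$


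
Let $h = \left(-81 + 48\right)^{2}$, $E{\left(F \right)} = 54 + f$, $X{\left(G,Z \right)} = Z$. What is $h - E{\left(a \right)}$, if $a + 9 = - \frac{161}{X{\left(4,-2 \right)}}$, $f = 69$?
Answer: $966$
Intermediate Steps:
$a = \frac{143}{2}$ ($a = -9 - \frac{161}{-2} = -9 - - \frac{161}{2} = -9 + \frac{161}{2} = \frac{143}{2} \approx 71.5$)
$E{\left(F \right)} = 123$ ($E{\left(F \right)} = 54 + 69 = 123$)
$h = 1089$ ($h = \left(-33\right)^{2} = 1089$)
$h - E{\left(a \right)} = 1089 - 123 = 966$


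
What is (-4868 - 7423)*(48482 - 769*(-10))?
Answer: -690410052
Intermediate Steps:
(-4868 - 7423)*(48482 - 769*(-10)) = -12291*(48482 + 7690) = -12291*56172 = -690410052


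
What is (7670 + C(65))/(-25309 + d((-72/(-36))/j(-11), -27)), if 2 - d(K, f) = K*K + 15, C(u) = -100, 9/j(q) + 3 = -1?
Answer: -306585/1025573 ≈ -0.29894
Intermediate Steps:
j(q) = -9/4 (j(q) = 9/(-3 - 1) = 9/(-4) = 9*(-¼) = -9/4)
d(K, f) = -13 - K² (d(K, f) = 2 - (K*K + 15) = 2 - (K² + 15) = 2 - (15 + K²) = 2 + (-15 - K²) = -13 - K²)
(7670 + C(65))/(-25309 + d((-72/(-36))/j(-11), -27)) = (7670 - 100)/(-25309 + (-13 - ((-72/(-36))/(-9/4))²)) = 7570/(-25309 + (-13 - (-72*(-1/36)*(-4/9))²)) = 7570/(-25309 + (-13 - (2*(-4/9))²)) = 7570/(-25309 + (-13 - (-8/9)²)) = 7570/(-25309 + (-13 - 1*64/81)) = 7570/(-25309 + (-13 - 64/81)) = 7570/(-25309 - 1117/81) = 7570/(-2051146/81) = 7570*(-81/2051146) = -306585/1025573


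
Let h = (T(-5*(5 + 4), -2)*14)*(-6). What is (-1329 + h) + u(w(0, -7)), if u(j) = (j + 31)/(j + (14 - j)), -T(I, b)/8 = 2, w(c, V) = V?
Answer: 117/7 ≈ 16.714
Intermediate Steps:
T(I, b) = -16 (T(I, b) = -8*2 = -16)
h = 1344 (h = -16*14*(-6) = -224*(-6) = 1344)
u(j) = 31/14 + j/14 (u(j) = (31 + j)/14 = (31 + j)*(1/14) = 31/14 + j/14)
(-1329 + h) + u(w(0, -7)) = (-1329 + 1344) + (31/14 + (1/14)*(-7)) = 15 + (31/14 - 1/2) = 15 + 12/7 = 117/7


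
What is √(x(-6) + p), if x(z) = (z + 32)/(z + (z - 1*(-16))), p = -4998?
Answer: I*√19966/2 ≈ 70.651*I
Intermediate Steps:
x(z) = (32 + z)/(16 + 2*z) (x(z) = (32 + z)/(z + (z + 16)) = (32 + z)/(z + (16 + z)) = (32 + z)/(16 + 2*z))
√(x(-6) + p) = √((32 - 6)/(2*(8 - 6)) - 4998) = √((½)*26/2 - 4998) = √((½)*(½)*26 - 4998) = √(13/2 - 4998) = √(-9983/2) = I*√19966/2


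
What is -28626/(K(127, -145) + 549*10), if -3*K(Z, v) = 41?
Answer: -85878/16429 ≈ -5.2272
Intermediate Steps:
K(Z, v) = -41/3 (K(Z, v) = -⅓*41 = -41/3)
-28626/(K(127, -145) + 549*10) = -28626/(-41/3 + 549*10) = -28626/(-41/3 + 5490) = -28626/16429/3 = -28626*3/16429 = -85878/16429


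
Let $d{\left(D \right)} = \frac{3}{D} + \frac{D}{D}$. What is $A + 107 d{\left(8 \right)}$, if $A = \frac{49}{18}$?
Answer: $\frac{10789}{72} \approx 149.85$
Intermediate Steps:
$A = \frac{49}{18}$ ($A = 49 \cdot \frac{1}{18} = \frac{49}{18} \approx 2.7222$)
$d{\left(D \right)} = 1 + \frac{3}{D}$ ($d{\left(D \right)} = \frac{3}{D} + 1 = 1 + \frac{3}{D}$)
$A + 107 d{\left(8 \right)} = \frac{49}{18} + 107 \frac{3 + 8}{8} = \frac{49}{18} + 107 \cdot \frac{1}{8} \cdot 11 = \frac{49}{18} + 107 \cdot \frac{11}{8} = \frac{49}{18} + \frac{1177}{8} = \frac{10789}{72}$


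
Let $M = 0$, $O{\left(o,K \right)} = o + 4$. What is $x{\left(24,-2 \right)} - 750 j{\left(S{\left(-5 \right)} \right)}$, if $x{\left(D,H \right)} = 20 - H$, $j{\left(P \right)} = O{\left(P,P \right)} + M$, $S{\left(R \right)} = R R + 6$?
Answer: $-26228$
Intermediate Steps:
$O{\left(o,K \right)} = 4 + o$
$S{\left(R \right)} = 6 + R^{2}$ ($S{\left(R \right)} = R^{2} + 6 = 6 + R^{2}$)
$j{\left(P \right)} = 4 + P$ ($j{\left(P \right)} = \left(4 + P\right) + 0 = 4 + P$)
$x{\left(24,-2 \right)} - 750 j{\left(S{\left(-5 \right)} \right)} = \left(20 - -2\right) - 750 \left(4 + \left(6 + \left(-5\right)^{2}\right)\right) = \left(20 + 2\right) - 750 \left(4 + \left(6 + 25\right)\right) = 22 - 750 \left(4 + 31\right) = 22 - 26250 = -26228$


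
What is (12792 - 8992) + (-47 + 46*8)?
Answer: 4121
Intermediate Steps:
(12792 - 8992) + (-47 + 46*8) = 3800 + (-47 + 368) = 3800 + 321 = 4121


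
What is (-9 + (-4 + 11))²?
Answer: 4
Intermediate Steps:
(-9 + (-4 + 11))² = (-9 + 7)² = (-2)² = 4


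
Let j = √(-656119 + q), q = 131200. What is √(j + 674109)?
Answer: √(674109 + I*√524919) ≈ 821.04 + 0.441*I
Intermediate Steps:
j = I*√524919 (j = √(-656119 + 131200) = √(-524919) = I*√524919 ≈ 724.51*I)
√(j + 674109) = √(I*√524919 + 674109) = √(674109 + I*√524919)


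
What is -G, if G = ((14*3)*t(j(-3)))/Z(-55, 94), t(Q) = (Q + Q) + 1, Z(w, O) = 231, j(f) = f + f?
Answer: 2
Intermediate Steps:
j(f) = 2*f
t(Q) = 1 + 2*Q (t(Q) = 2*Q + 1 = 1 + 2*Q)
G = -2 (G = ((14*3)*(1 + 2*(2*(-3))))/231 = (42*(1 + 2*(-6)))*(1/231) = (42*(1 - 12))*(1/231) = (42*(-11))*(1/231) = -462*1/231 = -2)
-G = -1*(-2) = 2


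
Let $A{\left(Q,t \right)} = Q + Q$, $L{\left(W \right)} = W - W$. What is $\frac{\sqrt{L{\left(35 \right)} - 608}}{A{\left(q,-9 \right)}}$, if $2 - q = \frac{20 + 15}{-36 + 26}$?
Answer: $\frac{4 i \sqrt{38}}{11} \approx 2.2416 i$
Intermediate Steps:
$L{\left(W \right)} = 0$
$q = \frac{11}{2}$ ($q = 2 - \frac{20 + 15}{-36 + 26} = 2 - \frac{35}{-10} = 2 - 35 \left(- \frac{1}{10}\right) = 2 - - \frac{7}{2} = 2 + \frac{7}{2} = \frac{11}{2} \approx 5.5$)
$A{\left(Q,t \right)} = 2 Q$
$\frac{\sqrt{L{\left(35 \right)} - 608}}{A{\left(q,-9 \right)}} = \frac{\sqrt{0 - 608}}{2 \cdot \frac{11}{2}} = \frac{\sqrt{-608}}{11} = 4 i \sqrt{38} \cdot \frac{1}{11} = \frac{4 i \sqrt{38}}{11}$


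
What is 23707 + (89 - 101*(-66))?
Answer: 30462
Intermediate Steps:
23707 + (89 - 101*(-66)) = 23707 + (89 + 6666) = 23707 + 6755 = 30462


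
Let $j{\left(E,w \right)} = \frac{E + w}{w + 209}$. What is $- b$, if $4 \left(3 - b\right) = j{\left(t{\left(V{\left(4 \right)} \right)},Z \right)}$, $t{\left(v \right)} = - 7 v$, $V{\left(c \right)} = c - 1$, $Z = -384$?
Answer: $- \frac{339}{140} \approx -2.4214$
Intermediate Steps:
$V{\left(c \right)} = -1 + c$
$j{\left(E,w \right)} = \frac{E + w}{209 + w}$
$b = \frac{339}{140}$ ($b = 3 - \frac{\frac{1}{209 - 384} \left(- 7 \left(-1 + 4\right) - 384\right)}{4} = 3 - \frac{\frac{1}{-175} \left(\left(-7\right) 3 - 384\right)}{4} = 3 - \frac{\left(- \frac{1}{175}\right) \left(-21 - 384\right)}{4} = 3 - \frac{\left(- \frac{1}{175}\right) \left(-405\right)}{4} = 3 - \frac{81}{140} = \frac{339}{140} \approx 2.4214$)
$- b = \left(-1\right) \frac{339}{140} = - \frac{339}{140}$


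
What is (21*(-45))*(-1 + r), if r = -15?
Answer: 15120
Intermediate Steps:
(21*(-45))*(-1 + r) = (21*(-45))*(-1 - 15) = -945*(-16) = 15120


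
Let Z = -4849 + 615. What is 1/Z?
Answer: -1/4234 ≈ -0.00023618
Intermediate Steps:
Z = -4234
1/Z = 1/(-4234) = -1/4234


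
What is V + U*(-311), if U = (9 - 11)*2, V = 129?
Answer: 1373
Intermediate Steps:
U = -4 (U = -2*2 = -4)
V + U*(-311) = 129 - 4*(-311) = 129 + 1244 = 1373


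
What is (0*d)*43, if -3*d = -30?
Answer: 0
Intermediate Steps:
d = 10 (d = -⅓*(-30) = 10)
(0*d)*43 = (0*10)*43 = 0*43 = 0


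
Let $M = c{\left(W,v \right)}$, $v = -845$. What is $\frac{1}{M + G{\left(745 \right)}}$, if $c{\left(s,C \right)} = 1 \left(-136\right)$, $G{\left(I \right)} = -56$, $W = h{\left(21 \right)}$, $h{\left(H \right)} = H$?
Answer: $- \frac{1}{192} \approx -0.0052083$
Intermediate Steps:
$W = 21$
$c{\left(s,C \right)} = -136$
$M = -136$
$\frac{1}{M + G{\left(745 \right)}} = \frac{1}{-136 - 56} = \frac{1}{-192} = - \frac{1}{192}$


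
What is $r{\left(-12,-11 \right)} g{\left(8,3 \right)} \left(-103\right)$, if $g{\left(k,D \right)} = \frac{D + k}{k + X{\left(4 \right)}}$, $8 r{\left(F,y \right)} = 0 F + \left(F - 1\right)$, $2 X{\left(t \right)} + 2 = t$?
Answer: $\frac{14729}{72} \approx 204.57$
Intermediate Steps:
$X{\left(t \right)} = -1 + \frac{t}{2}$
$r{\left(F,y \right)} = - \frac{1}{8} + \frac{F}{8}$ ($r{\left(F,y \right)} = \frac{0 F + \left(F - 1\right)}{8} = \frac{0 + \left(-1 + F\right)}{8} = \frac{-1 + F}{8} = - \frac{1}{8} + \frac{F}{8}$)
$g{\left(k,D \right)} = \frac{D + k}{1 + k}$ ($g{\left(k,D \right)} = \frac{D + k}{k + \left(-1 + \frac{1}{2} \cdot 4\right)} = \frac{D + k}{k + \left(-1 + 2\right)} = \frac{D + k}{k + 1} = \frac{D + k}{1 + k}$)
$r{\left(-12,-11 \right)} g{\left(8,3 \right)} \left(-103\right) = \left(- \frac{1}{8} + \frac{1}{8} \left(-12\right)\right) \frac{3 + 8}{1 + 8} \left(-103\right) = \left(- \frac{1}{8} - \frac{3}{2}\right) \frac{1}{9} \cdot 11 \left(-103\right) = - \frac{13 \cdot \frac{1}{9} \cdot 11}{8} \left(-103\right) = \left(- \frac{13}{8}\right) \frac{11}{9} \left(-103\right) = \left(- \frac{143}{72}\right) \left(-103\right) = \frac{14729}{72}$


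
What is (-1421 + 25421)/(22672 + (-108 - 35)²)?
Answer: 24000/43121 ≈ 0.55657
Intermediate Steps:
(-1421 + 25421)/(22672 + (-108 - 35)²) = 24000/(22672 + (-143)²) = 24000/(22672 + 20449) = 24000/43121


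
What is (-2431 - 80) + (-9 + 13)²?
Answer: -2495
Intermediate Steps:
(-2431 - 80) + (-9 + 13)² = -2511 + 4² = -2511 + 16 = -2495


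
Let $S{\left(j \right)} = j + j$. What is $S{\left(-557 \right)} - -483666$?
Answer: $482552$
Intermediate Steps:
$S{\left(j \right)} = 2 j$
$S{\left(-557 \right)} - -483666 = 2 \left(-557\right) - -483666 = -1114 + 483666 = 482552$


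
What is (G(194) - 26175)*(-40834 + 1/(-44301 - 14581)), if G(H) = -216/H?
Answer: 6104939652640887/5711554 ≈ 1.0689e+9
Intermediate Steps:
(G(194) - 26175)*(-40834 + 1/(-44301 - 14581)) = (-216/194 - 26175)*(-40834 + 1/(-44301 - 14581)) = (-216*1/194 - 26175)*(-40834 + 1/(-58882)) = (-108/97 - 26175)*(-40834 - 1/58882) = -2539083/97*(-2404387589/58882) = 6104939652640887/5711554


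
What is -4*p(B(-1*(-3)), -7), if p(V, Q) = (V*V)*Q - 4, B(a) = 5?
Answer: 716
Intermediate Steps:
p(V, Q) = -4 + Q*V² (p(V, Q) = V²*Q - 4 = Q*V² - 4 = -4 + Q*V²)
-4*p(B(-1*(-3)), -7) = -4*(-4 - 7*5²) = -4*(-4 - 7*25) = -4*(-4 - 175) = -4*(-179) = 716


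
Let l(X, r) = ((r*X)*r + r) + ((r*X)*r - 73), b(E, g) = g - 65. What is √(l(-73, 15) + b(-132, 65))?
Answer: 2*I*√8227 ≈ 181.41*I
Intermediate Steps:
b(E, g) = -65 + g
l(X, r) = -73 + r + 2*X*r² (l(X, r) = ((X*r)*r + r) + ((X*r)*r - 73) = (X*r² + r) + (X*r² - 73) = (r + X*r²) + (-73 + X*r²) = -73 + r + 2*X*r²)
√(l(-73, 15) + b(-132, 65)) = √((-73 + 15 + 2*(-73)*15²) + (-65 + 65)) = √((-73 + 15 + 2*(-73)*225) + 0) = √((-73 + 15 - 32850) + 0) = √(-32908 + 0) = √(-32908) = 2*I*√8227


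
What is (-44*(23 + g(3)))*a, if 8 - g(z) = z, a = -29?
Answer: 35728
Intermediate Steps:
g(z) = 8 - z
(-44*(23 + g(3)))*a = -44*(23 + (8 - 1*3))*(-29) = -44*(23 + (8 - 3))*(-29) = -44*(23 + 5)*(-29) = -44*28*(-29) = -1232*(-29) = 35728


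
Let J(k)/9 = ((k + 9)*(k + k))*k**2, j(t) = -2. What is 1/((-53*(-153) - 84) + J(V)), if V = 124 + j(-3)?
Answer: 1/4281777609 ≈ 2.3355e-10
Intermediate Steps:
V = 122 (V = 124 - 2 = 122)
J(k) = 18*k**3*(9 + k) (J(k) = 9*(((k + 9)*(k + k))*k**2) = 9*(((9 + k)*(2*k))*k**2) = 9*((2*k*(9 + k))*k**2) = 9*(2*k**3*(9 + k)) = 18*k**3*(9 + k))
1/((-53*(-153) - 84) + J(V)) = 1/((-53*(-153) - 84) + 18*122**3*(9 + 122)) = 1/((8109 - 84) + 18*1815848*131) = 1/(8025 + 4281769584) = 1/4281777609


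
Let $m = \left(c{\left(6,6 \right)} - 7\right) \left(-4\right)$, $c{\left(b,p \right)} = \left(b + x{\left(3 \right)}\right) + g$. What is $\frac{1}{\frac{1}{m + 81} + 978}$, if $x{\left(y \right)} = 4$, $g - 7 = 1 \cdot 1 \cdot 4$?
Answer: $\frac{25}{24451} \approx 0.0010225$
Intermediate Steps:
$g = 11$ ($g = 7 + 1 \cdot 1 \cdot 4 = 7 + 1 \cdot 4 = 7 + 4 = 11$)
$c{\left(b,p \right)} = 15 + b$ ($c{\left(b,p \right)} = \left(b + 4\right) + 11 = \left(4 + b\right) + 11 = 15 + b$)
$m = -56$ ($m = \left(\left(15 + 6\right) - 7\right) \left(-4\right) = \left(21 - 7\right) \left(-4\right) = 14 \left(-4\right) = -56$)
$\frac{1}{\frac{1}{m + 81} + 978} = \frac{1}{\frac{1}{-56 + 81} + 978} = \frac{1}{\frac{1}{25} + 978} = \frac{1}{\frac{24451}{25}} = \frac{25}{24451}$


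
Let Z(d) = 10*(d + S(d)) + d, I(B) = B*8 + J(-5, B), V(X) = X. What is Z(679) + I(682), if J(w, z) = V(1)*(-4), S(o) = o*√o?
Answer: 12921 + 6790*√679 ≈ 1.8985e+5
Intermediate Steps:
S(o) = o^(3/2)
J(w, z) = -4 (J(w, z) = 1*(-4) = -4)
I(B) = -4 + 8*B (I(B) = B*8 - 4 = 8*B - 4 = -4 + 8*B)
Z(d) = 10*d^(3/2) + 11*d (Z(d) = 10*(d + d^(3/2)) + d = (10*d + 10*d^(3/2)) + d = 10*d^(3/2) + 11*d)
Z(679) + I(682) = (10*679^(3/2) + 11*679) + (-4 + 8*682) = (10*(679*√679) + 7469) + (-4 + 5456) = (6790*√679 + 7469) + 5452 = (7469 + 6790*√679) + 5452 = 12921 + 6790*√679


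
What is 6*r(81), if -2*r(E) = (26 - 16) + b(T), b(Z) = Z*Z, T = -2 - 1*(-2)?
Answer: -30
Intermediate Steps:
T = 0 (T = -2 + 2 = 0)
b(Z) = Z**2
r(E) = -5 (r(E) = -((26 - 16) + 0**2)/2 = -(10 + 0)/2 = -1/2*10 = -5)
6*r(81) = 6*(-5) = -30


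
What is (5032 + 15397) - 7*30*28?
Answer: 14549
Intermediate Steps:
(5032 + 15397) - 7*30*28 = 20429 - 210*28 = 20429 - 5880 = 14549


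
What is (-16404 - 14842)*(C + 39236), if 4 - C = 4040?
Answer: -1099859200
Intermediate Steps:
C = -4036 (C = 4 - 1*4040 = 4 - 4040 = -4036)
(-16404 - 14842)*(C + 39236) = (-16404 - 14842)*(-4036 + 39236) = -31246*35200 = -1099859200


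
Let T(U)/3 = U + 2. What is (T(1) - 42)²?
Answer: 1089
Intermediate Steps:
T(U) = 6 + 3*U (T(U) = 3*(U + 2) = 3*(2 + U) = 6 + 3*U)
(T(1) - 42)² = ((6 + 3*1) - 42)² = ((6 + 3) - 42)² = (9 - 42)² = (-33)² = 1089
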